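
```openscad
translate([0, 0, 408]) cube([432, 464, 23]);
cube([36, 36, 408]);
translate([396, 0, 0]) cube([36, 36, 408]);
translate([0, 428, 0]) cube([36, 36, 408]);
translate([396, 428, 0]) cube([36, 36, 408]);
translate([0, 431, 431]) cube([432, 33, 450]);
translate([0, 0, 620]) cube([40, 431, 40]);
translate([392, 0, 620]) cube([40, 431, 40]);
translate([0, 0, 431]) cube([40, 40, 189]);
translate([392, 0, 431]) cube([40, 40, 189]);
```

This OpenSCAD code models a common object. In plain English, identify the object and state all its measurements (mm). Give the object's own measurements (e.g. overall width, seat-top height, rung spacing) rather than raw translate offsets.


A chair. The seat is a 432×464×23 mm slab with its top at z = 431 mm, on four 36×36 mm corner legs (flush with the seat edges, standing on z = 0). A flat backrest 33 mm thick, 450 mm tall, spans the full seat width and rises from the seat top along its +y edge, rear face flush with the rear of the seat. Two armrests of 40×40 mm section run along each side from the seat's front edge to the front of the backrest, top faces 229 mm above the seat top and outer faces flush with the seat's x-edges; a 40×40 mm post under the front of each armrest stands on the seat at the front corner.


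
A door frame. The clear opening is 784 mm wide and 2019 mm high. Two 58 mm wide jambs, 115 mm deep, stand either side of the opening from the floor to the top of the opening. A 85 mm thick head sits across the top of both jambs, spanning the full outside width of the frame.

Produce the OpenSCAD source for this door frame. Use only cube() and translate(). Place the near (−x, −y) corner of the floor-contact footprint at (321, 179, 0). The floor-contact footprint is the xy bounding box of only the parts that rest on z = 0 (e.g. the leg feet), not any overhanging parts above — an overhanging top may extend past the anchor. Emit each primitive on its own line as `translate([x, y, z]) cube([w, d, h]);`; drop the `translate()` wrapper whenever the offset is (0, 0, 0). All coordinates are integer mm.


translate([321, 179, 0]) cube([58, 115, 2019]);
translate([1163, 179, 0]) cube([58, 115, 2019]);
translate([321, 179, 2019]) cube([900, 115, 85]);


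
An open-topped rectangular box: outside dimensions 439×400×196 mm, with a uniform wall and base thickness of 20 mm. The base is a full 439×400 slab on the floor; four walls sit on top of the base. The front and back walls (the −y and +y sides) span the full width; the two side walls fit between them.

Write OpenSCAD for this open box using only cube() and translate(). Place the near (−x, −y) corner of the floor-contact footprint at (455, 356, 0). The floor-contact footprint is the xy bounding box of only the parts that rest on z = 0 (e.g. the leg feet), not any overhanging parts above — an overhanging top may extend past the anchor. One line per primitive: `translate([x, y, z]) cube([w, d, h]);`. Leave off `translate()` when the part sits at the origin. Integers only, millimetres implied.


translate([455, 356, 0]) cube([439, 400, 20]);
translate([455, 356, 20]) cube([439, 20, 176]);
translate([455, 736, 20]) cube([439, 20, 176]);
translate([455, 376, 20]) cube([20, 360, 176]);
translate([874, 376, 20]) cube([20, 360, 176]);


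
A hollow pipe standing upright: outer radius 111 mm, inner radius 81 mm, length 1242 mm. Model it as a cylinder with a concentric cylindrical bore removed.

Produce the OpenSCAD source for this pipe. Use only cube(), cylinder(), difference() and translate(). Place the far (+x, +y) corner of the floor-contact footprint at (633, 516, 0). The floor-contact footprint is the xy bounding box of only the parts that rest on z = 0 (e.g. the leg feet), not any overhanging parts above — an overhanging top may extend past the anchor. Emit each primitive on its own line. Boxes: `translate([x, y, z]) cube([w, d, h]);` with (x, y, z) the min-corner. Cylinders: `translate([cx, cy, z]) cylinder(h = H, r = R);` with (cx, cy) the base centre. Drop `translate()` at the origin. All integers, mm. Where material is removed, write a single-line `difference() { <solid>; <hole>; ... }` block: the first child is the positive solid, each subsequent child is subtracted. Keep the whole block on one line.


difference() { translate([522, 405, 0]) cylinder(h = 1242, r = 111); translate([522, 405, 0]) cylinder(h = 1242, r = 81); }


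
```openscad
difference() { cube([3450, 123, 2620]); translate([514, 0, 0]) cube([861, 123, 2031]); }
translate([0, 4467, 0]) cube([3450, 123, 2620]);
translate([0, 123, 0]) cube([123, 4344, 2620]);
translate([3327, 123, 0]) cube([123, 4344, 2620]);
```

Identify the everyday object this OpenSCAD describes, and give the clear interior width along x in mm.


A single room. The interior width is 3204 mm.

Four walls enclosing a rectangle with a door in the front wall — a room. Outside width 3450 minus two 123 mm walls gives 3204 mm.


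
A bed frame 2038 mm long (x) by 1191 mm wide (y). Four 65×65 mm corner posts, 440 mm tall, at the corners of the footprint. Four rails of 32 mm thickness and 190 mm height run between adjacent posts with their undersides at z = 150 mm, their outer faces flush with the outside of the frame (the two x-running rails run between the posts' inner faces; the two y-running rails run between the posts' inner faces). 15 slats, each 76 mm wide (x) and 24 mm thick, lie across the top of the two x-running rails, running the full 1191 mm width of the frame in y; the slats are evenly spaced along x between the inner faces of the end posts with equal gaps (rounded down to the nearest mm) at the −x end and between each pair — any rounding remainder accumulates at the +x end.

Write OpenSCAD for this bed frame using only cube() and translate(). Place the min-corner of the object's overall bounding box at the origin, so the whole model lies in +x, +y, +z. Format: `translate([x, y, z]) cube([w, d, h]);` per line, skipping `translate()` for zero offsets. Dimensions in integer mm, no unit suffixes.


// slat z = rail_z + rail_h = 150 + 190 = 340
// slat gap = ⌊(1908 − 15·76) / 16⌋ = 48
cube([65, 65, 440]);
translate([0, 1126, 0]) cube([65, 65, 440]);
translate([1973, 0, 0]) cube([65, 65, 440]);
translate([1973, 1126, 0]) cube([65, 65, 440]);
translate([65, 0, 150]) cube([1908, 32, 190]);
translate([65, 1159, 150]) cube([1908, 32, 190]);
translate([0, 65, 150]) cube([32, 1061, 190]);
translate([2006, 65, 150]) cube([32, 1061, 190]);
translate([113, 0, 340]) cube([76, 1191, 24]);
translate([237, 0, 340]) cube([76, 1191, 24]);
translate([361, 0, 340]) cube([76, 1191, 24]);
translate([485, 0, 340]) cube([76, 1191, 24]);
translate([609, 0, 340]) cube([76, 1191, 24]);
translate([733, 0, 340]) cube([76, 1191, 24]);
translate([857, 0, 340]) cube([76, 1191, 24]);
translate([981, 0, 340]) cube([76, 1191, 24]);
translate([1105, 0, 340]) cube([76, 1191, 24]);
translate([1229, 0, 340]) cube([76, 1191, 24]);
translate([1353, 0, 340]) cube([76, 1191, 24]);
translate([1477, 0, 340]) cube([76, 1191, 24]);
translate([1601, 0, 340]) cube([76, 1191, 24]);
translate([1725, 0, 340]) cube([76, 1191, 24]);
translate([1849, 0, 340]) cube([76, 1191, 24]);


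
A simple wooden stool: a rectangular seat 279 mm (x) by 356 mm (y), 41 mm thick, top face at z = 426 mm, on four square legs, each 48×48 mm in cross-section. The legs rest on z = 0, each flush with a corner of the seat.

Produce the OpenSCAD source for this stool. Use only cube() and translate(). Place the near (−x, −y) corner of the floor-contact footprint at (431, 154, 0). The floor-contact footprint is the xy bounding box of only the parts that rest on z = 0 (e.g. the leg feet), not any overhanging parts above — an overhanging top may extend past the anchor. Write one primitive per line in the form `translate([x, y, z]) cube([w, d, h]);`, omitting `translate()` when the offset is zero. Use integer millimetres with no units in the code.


// leg_h = 426 - 41 = 385
translate([431, 154, 385]) cube([279, 356, 41]);
translate([431, 154, 0]) cube([48, 48, 385]);
translate([662, 154, 0]) cube([48, 48, 385]);
translate([431, 462, 0]) cube([48, 48, 385]);
translate([662, 462, 0]) cube([48, 48, 385]);


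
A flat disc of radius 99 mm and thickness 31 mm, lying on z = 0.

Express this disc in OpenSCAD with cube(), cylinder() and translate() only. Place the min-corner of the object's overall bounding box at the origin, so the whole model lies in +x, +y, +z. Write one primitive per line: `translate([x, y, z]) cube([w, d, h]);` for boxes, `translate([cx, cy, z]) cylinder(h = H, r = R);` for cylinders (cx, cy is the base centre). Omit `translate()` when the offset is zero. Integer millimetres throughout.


translate([99, 99, 0]) cylinder(h = 31, r = 99);


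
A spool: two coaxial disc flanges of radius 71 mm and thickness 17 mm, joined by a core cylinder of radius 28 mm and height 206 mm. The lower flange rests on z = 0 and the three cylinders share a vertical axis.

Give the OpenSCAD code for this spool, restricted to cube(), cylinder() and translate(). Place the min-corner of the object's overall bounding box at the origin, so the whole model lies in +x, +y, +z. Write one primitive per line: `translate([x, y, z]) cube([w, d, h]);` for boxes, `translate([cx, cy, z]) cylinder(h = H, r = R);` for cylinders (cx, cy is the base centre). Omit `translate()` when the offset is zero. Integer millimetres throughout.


translate([71, 71, 0]) cylinder(h = 17, r = 71);
translate([71, 71, 17]) cylinder(h = 206, r = 28);
translate([71, 71, 223]) cylinder(h = 17, r = 71);


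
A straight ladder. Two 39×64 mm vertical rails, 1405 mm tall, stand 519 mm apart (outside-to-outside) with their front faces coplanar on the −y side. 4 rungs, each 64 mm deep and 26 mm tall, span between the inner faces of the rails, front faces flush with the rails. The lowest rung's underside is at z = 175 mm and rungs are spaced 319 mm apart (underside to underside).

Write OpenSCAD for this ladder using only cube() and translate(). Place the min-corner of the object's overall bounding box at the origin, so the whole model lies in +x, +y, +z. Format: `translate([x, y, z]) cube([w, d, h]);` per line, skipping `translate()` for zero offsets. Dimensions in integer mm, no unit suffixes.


// rung span = 519 - 2*39 = 441
// rung[k] z = 175 + k*319
cube([39, 64, 1405]);
translate([480, 0, 0]) cube([39, 64, 1405]);
translate([39, 0, 175]) cube([441, 64, 26]);
translate([39, 0, 494]) cube([441, 64, 26]);
translate([39, 0, 813]) cube([441, 64, 26]);
translate([39, 0, 1132]) cube([441, 64, 26]);


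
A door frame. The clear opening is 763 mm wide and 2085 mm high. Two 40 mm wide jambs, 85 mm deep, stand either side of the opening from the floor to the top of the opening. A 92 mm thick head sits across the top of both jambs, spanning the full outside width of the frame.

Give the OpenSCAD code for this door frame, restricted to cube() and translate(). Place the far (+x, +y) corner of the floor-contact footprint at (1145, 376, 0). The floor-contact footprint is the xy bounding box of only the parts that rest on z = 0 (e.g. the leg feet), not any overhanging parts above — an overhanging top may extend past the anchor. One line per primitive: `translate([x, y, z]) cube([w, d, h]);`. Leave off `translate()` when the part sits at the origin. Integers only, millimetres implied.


translate([302, 291, 0]) cube([40, 85, 2085]);
translate([1105, 291, 0]) cube([40, 85, 2085]);
translate([302, 291, 2085]) cube([843, 85, 92]);


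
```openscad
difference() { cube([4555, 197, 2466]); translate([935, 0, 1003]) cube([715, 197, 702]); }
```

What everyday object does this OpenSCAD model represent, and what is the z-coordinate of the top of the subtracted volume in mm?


A wall with a window opening. The window head height is 1705 mm.

A wall with a rectangular opening subtracted — a window. Sill at z = 1003, opening 702 mm tall, so the head is at 1003 + 702 = 1705 mm.


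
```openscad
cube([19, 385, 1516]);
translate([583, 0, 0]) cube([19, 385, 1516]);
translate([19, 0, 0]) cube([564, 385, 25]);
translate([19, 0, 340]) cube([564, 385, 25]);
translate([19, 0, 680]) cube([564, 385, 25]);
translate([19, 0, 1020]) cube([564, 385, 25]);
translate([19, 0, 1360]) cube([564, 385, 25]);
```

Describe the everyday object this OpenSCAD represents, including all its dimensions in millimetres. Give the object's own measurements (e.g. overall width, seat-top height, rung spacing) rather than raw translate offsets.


An open bookshelf. Two side panels, each 19 mm thick, 385 mm deep and 1516 mm tall, stand 602 mm apart (outside-to-outside). Between them sit 5 shelves, each 25 mm thick and 385 mm deep, spanning the full gap between the sides. The bottom shelf rests on the floor (its underside at z = 0) and the clear gap between one shelf's top and the next shelf's underside is 315 mm.


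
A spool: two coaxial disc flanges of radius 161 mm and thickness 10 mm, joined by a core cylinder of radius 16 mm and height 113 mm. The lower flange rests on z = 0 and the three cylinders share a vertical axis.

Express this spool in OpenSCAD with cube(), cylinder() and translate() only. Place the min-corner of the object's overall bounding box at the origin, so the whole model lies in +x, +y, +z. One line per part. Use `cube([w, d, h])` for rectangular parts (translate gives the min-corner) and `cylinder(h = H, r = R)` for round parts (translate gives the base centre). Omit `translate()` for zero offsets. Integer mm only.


translate([161, 161, 0]) cylinder(h = 10, r = 161);
translate([161, 161, 10]) cylinder(h = 113, r = 16);
translate([161, 161, 123]) cylinder(h = 10, r = 161);


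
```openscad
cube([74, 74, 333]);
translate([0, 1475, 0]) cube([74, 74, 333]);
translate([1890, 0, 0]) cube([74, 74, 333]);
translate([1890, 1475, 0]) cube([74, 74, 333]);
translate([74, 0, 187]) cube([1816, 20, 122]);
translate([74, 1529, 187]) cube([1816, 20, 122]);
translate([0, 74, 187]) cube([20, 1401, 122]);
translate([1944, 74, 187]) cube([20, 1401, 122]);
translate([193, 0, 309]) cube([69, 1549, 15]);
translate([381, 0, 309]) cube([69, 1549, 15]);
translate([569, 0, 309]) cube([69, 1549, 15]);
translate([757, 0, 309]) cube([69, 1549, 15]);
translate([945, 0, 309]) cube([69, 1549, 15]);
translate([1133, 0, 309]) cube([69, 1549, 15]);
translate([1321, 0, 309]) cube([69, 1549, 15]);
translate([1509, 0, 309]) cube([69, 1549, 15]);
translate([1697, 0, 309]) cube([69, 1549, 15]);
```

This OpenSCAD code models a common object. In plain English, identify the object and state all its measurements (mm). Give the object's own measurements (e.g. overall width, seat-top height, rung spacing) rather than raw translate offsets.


A bed frame 1964 mm long (x) by 1549 mm wide (y). Four 74×74 mm corner posts, 333 mm tall, at the corners of the footprint. Four rails of 20 mm thickness and 122 mm height run between adjacent posts with their undersides at z = 187 mm, their outer faces flush with the outside of the frame (the two x-running rails run between the posts' inner faces; the two y-running rails run between the posts' inner faces). 9 slats, each 69 mm wide (x) and 15 mm thick, lie across the top of the two x-running rails, running the full 1549 mm width of the frame in y; along x they sit between the end posts with a 119 mm gap after the −x posts and between neighbouring slats, leaving 124 mm before the +x posts.


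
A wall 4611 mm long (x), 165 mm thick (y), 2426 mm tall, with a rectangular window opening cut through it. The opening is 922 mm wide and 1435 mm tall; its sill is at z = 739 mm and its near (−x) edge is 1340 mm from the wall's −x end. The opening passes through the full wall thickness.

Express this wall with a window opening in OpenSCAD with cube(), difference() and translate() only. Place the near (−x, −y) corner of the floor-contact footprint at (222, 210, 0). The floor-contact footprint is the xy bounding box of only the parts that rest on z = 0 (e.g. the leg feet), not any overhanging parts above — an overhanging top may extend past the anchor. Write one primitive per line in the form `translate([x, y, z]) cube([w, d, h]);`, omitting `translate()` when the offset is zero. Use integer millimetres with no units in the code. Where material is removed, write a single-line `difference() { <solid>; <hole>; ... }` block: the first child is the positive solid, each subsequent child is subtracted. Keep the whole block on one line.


difference() { translate([222, 210, 0]) cube([4611, 165, 2426]); translate([1562, 210, 739]) cube([922, 165, 1435]); }


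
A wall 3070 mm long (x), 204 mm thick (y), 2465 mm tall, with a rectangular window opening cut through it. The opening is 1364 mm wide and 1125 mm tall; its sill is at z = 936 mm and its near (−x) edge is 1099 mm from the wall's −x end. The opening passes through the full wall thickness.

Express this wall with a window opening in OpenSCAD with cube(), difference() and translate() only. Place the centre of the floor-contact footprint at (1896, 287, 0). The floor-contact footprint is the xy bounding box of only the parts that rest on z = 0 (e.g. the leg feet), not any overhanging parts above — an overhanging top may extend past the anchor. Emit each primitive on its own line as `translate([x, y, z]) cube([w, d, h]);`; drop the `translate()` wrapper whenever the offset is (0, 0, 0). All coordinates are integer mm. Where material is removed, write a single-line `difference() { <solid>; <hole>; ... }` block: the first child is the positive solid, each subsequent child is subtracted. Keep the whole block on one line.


difference() { translate([361, 185, 0]) cube([3070, 204, 2465]); translate([1460, 185, 936]) cube([1364, 204, 1125]); }


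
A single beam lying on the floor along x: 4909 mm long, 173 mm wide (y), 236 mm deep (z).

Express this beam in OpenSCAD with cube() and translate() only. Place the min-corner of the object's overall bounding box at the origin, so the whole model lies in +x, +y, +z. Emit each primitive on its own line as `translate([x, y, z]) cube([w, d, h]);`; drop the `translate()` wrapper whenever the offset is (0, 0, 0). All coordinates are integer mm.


cube([4909, 173, 236]);


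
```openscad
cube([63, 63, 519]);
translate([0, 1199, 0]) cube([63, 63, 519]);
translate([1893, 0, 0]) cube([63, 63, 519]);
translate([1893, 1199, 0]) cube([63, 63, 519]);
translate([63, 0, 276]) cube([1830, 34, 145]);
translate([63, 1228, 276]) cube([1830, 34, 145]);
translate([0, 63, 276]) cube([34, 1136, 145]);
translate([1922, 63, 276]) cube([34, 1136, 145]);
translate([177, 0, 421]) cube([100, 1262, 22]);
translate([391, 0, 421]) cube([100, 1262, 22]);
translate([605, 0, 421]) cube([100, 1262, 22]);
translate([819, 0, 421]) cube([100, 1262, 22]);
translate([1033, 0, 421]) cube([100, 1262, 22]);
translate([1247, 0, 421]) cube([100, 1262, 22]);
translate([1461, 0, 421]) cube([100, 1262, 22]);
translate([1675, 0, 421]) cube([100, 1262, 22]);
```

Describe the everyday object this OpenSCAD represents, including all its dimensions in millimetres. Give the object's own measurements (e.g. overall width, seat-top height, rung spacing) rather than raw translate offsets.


A bed frame 1956 mm long (x) by 1262 mm wide (y). Four 63×63 mm corner posts, 519 mm tall, at the corners of the footprint. Four rails of 34 mm thickness and 145 mm height run between adjacent posts with their undersides at z = 276 mm, their outer faces flush with the outside of the frame (the two x-running rails run between the posts' inner faces; the two y-running rails run between the posts' inner faces). 8 slats, each 100 mm wide (x) and 22 mm thick, lie across the top of the two x-running rails, running the full 1262 mm width of the frame in y; along x they sit between the end posts with a 114 mm gap after the −x posts and between neighbouring slats, leaving 118 mm before the +x posts.


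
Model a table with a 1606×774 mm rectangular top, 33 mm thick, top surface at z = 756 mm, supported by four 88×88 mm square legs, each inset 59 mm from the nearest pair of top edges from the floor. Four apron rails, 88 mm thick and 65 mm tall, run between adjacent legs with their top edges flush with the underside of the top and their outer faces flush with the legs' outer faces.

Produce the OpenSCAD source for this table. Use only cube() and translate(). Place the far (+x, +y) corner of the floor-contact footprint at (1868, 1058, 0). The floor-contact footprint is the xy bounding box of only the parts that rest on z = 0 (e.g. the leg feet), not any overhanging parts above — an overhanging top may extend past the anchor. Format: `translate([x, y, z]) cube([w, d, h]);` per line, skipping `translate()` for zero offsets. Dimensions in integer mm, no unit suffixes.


translate([321, 343, 723]) cube([1606, 774, 33]);
translate([380, 402, 0]) cube([88, 88, 723]);
translate([1780, 402, 0]) cube([88, 88, 723]);
translate([380, 970, 0]) cube([88, 88, 723]);
translate([1780, 970, 0]) cube([88, 88, 723]);
translate([468, 402, 658]) cube([1312, 88, 65]);
translate([468, 970, 658]) cube([1312, 88, 65]);
translate([380, 490, 658]) cube([88, 480, 65]);
translate([1780, 490, 658]) cube([88, 480, 65]);


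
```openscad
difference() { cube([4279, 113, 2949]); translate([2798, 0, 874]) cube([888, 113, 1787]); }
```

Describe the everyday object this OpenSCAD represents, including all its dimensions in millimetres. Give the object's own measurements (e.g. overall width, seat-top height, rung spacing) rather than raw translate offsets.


A wall 4279 mm long (x), 113 mm thick (y), 2949 mm tall, with a rectangular window opening cut through it. The opening is 888 mm wide and 1787 mm tall; its sill is at z = 874 mm and its near (−x) edge is 2798 mm from the wall's −x end. The opening passes through the full wall thickness.


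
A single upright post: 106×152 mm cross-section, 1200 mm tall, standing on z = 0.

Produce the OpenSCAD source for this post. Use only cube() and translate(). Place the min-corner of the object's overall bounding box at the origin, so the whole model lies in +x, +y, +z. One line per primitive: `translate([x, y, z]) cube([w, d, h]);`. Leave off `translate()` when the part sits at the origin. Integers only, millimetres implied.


cube([106, 152, 1200]);


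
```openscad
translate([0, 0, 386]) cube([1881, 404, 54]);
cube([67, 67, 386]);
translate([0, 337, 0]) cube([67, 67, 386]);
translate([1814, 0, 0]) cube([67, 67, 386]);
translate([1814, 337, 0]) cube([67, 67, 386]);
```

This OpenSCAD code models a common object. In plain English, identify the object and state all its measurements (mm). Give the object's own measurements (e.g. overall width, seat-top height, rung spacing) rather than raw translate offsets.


A long wooden bench with a 1881 mm (x) × 404 mm (y) seat, 54 mm thick, its top surface 440 mm above the floor. Four 67 mm square legs at the seat corners, flush with the edges, run from z = 0 to the seat underside.


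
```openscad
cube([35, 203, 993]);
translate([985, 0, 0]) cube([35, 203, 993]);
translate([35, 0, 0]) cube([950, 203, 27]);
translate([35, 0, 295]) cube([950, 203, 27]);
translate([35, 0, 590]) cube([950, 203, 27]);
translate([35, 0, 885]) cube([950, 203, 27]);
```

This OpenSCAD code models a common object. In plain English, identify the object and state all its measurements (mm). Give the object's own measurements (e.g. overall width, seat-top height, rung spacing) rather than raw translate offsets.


An open bookshelf. Two side panels, each 35 mm thick, 203 mm deep and 993 mm tall, stand 1020 mm apart (outside-to-outside). Between them sit 4 shelves, each 27 mm thick and 203 mm deep, spanning the full gap between the sides. The bottom shelf rests on the floor (its underside at z = 0) and the clear gap between one shelf's top and the next shelf's underside is 268 mm.


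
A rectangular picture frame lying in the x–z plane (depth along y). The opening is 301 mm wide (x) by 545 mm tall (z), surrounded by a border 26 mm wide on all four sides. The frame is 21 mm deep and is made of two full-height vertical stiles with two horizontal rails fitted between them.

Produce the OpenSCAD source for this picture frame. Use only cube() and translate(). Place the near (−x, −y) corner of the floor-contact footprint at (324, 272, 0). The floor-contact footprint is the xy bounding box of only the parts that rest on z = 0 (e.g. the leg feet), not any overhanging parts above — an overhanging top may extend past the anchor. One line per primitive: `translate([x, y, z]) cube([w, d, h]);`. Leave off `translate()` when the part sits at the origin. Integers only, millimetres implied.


translate([324, 272, 0]) cube([26, 21, 597]);
translate([651, 272, 0]) cube([26, 21, 597]);
translate([350, 272, 0]) cube([301, 21, 26]);
translate([350, 272, 571]) cube([301, 21, 26]);


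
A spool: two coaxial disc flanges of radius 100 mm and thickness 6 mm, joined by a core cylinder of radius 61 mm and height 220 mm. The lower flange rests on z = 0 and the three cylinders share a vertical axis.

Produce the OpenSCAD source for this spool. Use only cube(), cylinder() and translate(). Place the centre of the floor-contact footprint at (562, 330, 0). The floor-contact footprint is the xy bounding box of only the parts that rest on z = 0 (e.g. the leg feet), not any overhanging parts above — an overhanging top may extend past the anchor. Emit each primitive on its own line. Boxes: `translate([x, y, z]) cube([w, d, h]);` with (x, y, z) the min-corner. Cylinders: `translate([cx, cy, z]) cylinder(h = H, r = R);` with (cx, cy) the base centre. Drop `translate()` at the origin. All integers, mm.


translate([562, 330, 0]) cylinder(h = 6, r = 100);
translate([562, 330, 6]) cylinder(h = 220, r = 61);
translate([562, 330, 226]) cylinder(h = 6, r = 100);


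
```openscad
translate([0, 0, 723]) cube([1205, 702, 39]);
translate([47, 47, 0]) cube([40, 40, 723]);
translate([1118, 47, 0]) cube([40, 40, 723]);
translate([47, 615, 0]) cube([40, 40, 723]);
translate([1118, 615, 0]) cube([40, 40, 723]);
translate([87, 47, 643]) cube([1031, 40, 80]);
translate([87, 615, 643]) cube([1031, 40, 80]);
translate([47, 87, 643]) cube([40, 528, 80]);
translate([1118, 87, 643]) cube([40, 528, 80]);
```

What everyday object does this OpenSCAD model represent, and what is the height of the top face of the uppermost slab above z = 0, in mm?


A table. The table height is 762 mm.

A 1205×702×39 slab sits at z = 723 on four 40 mm square posts — a table. The top surface is at 723 + 39 = 762 mm.


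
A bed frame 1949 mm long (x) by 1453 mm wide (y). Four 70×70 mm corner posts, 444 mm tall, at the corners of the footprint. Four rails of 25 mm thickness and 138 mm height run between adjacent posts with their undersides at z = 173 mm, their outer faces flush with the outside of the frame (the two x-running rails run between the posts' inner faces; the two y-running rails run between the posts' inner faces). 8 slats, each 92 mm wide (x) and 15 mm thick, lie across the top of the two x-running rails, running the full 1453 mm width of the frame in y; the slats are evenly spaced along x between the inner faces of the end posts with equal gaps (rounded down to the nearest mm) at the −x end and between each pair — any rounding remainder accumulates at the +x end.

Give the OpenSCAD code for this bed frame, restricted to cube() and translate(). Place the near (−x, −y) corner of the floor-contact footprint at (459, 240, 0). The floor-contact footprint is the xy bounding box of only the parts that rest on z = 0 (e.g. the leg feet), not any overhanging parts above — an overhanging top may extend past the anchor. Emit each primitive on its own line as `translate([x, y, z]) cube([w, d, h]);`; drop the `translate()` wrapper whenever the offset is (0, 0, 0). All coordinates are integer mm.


translate([459, 240, 0]) cube([70, 70, 444]);
translate([459, 1623, 0]) cube([70, 70, 444]);
translate([2338, 240, 0]) cube([70, 70, 444]);
translate([2338, 1623, 0]) cube([70, 70, 444]);
translate([529, 240, 173]) cube([1809, 25, 138]);
translate([529, 1668, 173]) cube([1809, 25, 138]);
translate([459, 310, 173]) cube([25, 1313, 138]);
translate([2383, 310, 173]) cube([25, 1313, 138]);
translate([648, 240, 311]) cube([92, 1453, 15]);
translate([859, 240, 311]) cube([92, 1453, 15]);
translate([1070, 240, 311]) cube([92, 1453, 15]);
translate([1281, 240, 311]) cube([92, 1453, 15]);
translate([1492, 240, 311]) cube([92, 1453, 15]);
translate([1703, 240, 311]) cube([92, 1453, 15]);
translate([1914, 240, 311]) cube([92, 1453, 15]);
translate([2125, 240, 311]) cube([92, 1453, 15]);


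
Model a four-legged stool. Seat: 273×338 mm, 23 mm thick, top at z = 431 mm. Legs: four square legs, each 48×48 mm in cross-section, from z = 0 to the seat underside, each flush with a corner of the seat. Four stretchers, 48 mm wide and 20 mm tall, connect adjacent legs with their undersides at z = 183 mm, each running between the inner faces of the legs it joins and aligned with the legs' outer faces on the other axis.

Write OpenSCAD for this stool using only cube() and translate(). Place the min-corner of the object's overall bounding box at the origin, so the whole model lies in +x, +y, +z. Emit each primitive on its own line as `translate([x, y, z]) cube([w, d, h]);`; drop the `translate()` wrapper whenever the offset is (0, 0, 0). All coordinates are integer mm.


// leg_h = 431 - 23 = 408
// stretcher span = 273 - 2*48 = 177
translate([0, 0, 408]) cube([273, 338, 23]);
cube([48, 48, 408]);
translate([225, 0, 0]) cube([48, 48, 408]);
translate([0, 290, 0]) cube([48, 48, 408]);
translate([225, 290, 0]) cube([48, 48, 408]);
translate([48, 0, 183]) cube([177, 48, 20]);
translate([48, 290, 183]) cube([177, 48, 20]);
translate([0, 48, 183]) cube([48, 242, 20]);
translate([225, 48, 183]) cube([48, 242, 20]);


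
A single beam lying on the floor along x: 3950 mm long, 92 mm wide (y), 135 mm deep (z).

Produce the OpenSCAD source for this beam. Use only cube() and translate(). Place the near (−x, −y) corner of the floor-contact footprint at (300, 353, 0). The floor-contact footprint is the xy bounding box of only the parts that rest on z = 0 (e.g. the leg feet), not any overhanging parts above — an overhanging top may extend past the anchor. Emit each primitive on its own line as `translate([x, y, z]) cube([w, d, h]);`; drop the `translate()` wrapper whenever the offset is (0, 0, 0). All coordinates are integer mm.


translate([300, 353, 0]) cube([3950, 92, 135]);


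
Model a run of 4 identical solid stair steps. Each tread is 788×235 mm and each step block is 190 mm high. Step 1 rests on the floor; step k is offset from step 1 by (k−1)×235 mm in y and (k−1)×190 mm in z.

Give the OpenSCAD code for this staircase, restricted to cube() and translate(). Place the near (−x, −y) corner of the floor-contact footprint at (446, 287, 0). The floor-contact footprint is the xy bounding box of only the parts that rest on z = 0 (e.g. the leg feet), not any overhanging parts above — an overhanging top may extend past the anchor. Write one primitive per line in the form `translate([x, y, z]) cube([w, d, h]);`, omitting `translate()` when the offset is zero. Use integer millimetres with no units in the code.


translate([446, 287, 0]) cube([788, 235, 190]);
translate([446, 522, 190]) cube([788, 235, 190]);
translate([446, 757, 380]) cube([788, 235, 190]);
translate([446, 992, 570]) cube([788, 235, 190]);


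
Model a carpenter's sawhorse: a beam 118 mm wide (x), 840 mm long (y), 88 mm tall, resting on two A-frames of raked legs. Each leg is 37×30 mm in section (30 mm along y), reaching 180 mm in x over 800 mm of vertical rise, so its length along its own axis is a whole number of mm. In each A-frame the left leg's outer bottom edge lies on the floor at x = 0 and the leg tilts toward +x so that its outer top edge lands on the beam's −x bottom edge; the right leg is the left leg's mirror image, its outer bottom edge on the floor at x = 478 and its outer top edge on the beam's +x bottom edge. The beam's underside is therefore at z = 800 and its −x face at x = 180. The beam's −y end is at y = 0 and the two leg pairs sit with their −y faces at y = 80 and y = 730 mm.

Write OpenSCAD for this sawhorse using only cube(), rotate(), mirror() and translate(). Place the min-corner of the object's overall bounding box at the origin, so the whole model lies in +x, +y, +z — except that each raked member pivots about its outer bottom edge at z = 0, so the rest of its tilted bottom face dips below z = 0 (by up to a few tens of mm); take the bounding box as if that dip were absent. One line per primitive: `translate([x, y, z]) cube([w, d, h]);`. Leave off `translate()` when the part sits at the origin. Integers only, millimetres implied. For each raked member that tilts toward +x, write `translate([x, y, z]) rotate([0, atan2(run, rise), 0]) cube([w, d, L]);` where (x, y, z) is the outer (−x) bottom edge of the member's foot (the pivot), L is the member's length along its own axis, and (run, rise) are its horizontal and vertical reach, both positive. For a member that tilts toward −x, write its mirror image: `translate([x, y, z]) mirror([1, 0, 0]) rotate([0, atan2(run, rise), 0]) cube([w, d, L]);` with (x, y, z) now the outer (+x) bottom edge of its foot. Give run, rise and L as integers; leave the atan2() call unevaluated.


// leg length = √(180² + 800²) = 820
// right-leg outer foot x = 2·180 + 118 = 478
// beam min-corner = (180, 0, 800)
translate([180, 0, 800]) cube([118, 840, 88]);
translate([0, 80, 0]) rotate([0, atan2(180, 800), 0]) cube([37, 30, 820]);
translate([478, 80, 0]) mirror([1, 0, 0]) rotate([0, atan2(180, 800), 0]) cube([37, 30, 820]);
translate([0, 730, 0]) rotate([0, atan2(180, 800), 0]) cube([37, 30, 820]);
translate([478, 730, 0]) mirror([1, 0, 0]) rotate([0, atan2(180, 800), 0]) cube([37, 30, 820]);


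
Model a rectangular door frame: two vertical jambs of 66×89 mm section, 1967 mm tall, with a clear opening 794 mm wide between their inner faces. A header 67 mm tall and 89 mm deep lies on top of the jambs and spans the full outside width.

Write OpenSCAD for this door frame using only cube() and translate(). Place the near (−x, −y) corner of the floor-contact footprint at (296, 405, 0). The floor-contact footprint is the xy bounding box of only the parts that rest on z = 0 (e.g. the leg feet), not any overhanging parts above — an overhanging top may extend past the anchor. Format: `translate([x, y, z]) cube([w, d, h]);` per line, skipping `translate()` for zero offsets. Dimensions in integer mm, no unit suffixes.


translate([296, 405, 0]) cube([66, 89, 1967]);
translate([1156, 405, 0]) cube([66, 89, 1967]);
translate([296, 405, 1967]) cube([926, 89, 67]);


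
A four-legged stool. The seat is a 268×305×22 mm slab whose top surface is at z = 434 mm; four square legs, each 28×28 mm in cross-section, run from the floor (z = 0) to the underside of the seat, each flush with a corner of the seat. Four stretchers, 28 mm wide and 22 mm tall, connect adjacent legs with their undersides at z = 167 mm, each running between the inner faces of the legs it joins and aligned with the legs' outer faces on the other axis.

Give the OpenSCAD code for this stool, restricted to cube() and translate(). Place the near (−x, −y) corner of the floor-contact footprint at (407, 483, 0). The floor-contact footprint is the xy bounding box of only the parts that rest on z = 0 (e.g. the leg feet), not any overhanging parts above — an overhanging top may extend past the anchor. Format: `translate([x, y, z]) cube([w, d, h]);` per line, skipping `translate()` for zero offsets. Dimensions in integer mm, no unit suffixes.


// leg_h = 434 - 22 = 412
// stretcher span = 268 - 2*28 = 212
translate([407, 483, 412]) cube([268, 305, 22]);
translate([407, 483, 0]) cube([28, 28, 412]);
translate([647, 483, 0]) cube([28, 28, 412]);
translate([407, 760, 0]) cube([28, 28, 412]);
translate([647, 760, 0]) cube([28, 28, 412]);
translate([435, 483, 167]) cube([212, 28, 22]);
translate([435, 760, 167]) cube([212, 28, 22]);
translate([407, 511, 167]) cube([28, 249, 22]);
translate([647, 511, 167]) cube([28, 249, 22]);


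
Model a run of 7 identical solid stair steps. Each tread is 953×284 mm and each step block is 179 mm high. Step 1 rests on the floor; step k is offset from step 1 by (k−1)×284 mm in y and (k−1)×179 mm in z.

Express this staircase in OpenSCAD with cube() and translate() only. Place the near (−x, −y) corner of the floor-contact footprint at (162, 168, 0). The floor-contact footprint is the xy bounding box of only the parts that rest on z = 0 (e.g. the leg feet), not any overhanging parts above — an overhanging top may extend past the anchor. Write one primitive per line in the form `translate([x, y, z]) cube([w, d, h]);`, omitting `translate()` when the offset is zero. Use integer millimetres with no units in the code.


translate([162, 168, 0]) cube([953, 284, 179]);
translate([162, 452, 179]) cube([953, 284, 179]);
translate([162, 736, 358]) cube([953, 284, 179]);
translate([162, 1020, 537]) cube([953, 284, 179]);
translate([162, 1304, 716]) cube([953, 284, 179]);
translate([162, 1588, 895]) cube([953, 284, 179]);
translate([162, 1872, 1074]) cube([953, 284, 179]);


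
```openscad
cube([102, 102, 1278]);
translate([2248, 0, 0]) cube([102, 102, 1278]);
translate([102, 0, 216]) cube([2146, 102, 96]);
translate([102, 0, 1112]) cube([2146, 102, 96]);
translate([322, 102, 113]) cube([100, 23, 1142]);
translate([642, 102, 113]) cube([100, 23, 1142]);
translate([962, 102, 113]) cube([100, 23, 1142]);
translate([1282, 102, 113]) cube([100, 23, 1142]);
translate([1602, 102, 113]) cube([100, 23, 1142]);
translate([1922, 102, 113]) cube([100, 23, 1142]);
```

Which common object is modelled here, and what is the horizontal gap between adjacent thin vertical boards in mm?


A fence section. The picket gap is 220 mm.

Two posts, two rails, 6 pickets — a fence section. Span 2146 mm holds 6 pickets of 100 mm with 7 equal gaps: ⌊(2146 − 6·100) / 7⌋ = 220 mm.


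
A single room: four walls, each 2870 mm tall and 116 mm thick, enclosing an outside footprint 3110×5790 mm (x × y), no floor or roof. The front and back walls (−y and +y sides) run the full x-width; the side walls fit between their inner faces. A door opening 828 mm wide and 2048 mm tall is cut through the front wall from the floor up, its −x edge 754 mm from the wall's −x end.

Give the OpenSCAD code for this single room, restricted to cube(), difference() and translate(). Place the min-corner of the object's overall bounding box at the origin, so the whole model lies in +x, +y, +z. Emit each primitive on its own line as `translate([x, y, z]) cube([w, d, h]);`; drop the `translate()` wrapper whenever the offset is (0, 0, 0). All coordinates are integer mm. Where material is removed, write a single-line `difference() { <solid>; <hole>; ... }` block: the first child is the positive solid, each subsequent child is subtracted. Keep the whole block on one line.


difference() { cube([3110, 116, 2870]); translate([754, 0, 0]) cube([828, 116, 2048]); }
translate([0, 5674, 0]) cube([3110, 116, 2870]);
translate([0, 116, 0]) cube([116, 5558, 2870]);
translate([2994, 116, 0]) cube([116, 5558, 2870]);


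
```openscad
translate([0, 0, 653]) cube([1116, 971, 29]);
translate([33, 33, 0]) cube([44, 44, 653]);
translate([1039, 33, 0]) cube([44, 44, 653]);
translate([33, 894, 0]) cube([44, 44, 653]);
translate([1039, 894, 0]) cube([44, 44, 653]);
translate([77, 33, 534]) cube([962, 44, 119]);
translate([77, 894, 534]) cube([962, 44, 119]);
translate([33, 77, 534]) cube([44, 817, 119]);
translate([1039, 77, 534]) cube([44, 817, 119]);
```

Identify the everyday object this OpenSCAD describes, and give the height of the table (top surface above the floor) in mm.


A table. The table height is 682 mm.

A 1116×971×29 slab sits at z = 653 on four 44 mm square posts — a table. The top surface is at 653 + 29 = 682 mm.


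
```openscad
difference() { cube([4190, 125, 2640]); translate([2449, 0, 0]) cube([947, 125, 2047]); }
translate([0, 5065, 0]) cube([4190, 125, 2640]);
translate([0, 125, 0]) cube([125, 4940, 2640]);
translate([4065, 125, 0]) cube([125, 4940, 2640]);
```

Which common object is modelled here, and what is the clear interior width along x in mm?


A single room. The interior width is 3940 mm.

Four walls enclosing a rectangle with a door in the front wall — a room. Outside width 4190 minus two 125 mm walls gives 3940 mm.
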